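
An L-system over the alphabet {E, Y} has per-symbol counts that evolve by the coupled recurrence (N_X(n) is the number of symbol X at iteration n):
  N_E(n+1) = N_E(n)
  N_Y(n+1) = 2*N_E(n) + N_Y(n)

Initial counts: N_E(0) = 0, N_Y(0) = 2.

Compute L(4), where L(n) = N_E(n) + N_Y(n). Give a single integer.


Step 0: N_E=0, N_Y=2, L=2
Step 1: N_E=0, N_Y=2, L=2
Step 2: N_E=0, N_Y=2, L=2
Step 3: N_E=0, N_Y=2, L=2
Step 4: N_E=0, N_Y=2, L=2

Answer: 2


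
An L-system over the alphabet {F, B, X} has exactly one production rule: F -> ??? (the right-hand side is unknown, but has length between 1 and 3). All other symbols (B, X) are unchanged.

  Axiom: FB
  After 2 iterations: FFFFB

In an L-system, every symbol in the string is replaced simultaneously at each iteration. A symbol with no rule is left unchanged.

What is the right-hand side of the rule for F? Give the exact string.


Answer: FF

Derivation:
Trying F -> FF:
  Step 0: FB
  Step 1: FFB
  Step 2: FFFFB
Matches the given result.


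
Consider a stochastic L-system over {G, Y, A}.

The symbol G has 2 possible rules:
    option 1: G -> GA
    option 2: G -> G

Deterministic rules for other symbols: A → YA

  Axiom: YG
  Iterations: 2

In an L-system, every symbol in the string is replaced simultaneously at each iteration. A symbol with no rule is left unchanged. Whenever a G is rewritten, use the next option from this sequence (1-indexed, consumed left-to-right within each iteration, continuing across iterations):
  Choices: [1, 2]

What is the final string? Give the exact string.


Step 0: YG
Step 1: YGA  (used choices [1])
Step 2: YGYA  (used choices [2])

Answer: YGYA


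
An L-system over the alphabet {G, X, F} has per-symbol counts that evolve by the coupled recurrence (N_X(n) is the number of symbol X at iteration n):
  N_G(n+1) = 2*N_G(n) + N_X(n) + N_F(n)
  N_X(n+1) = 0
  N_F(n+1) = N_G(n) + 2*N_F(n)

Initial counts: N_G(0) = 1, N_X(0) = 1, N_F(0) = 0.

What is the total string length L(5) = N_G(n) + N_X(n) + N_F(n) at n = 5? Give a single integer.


Answer: 324

Derivation:
Step 0: N_G=1, N_X=1, N_F=0, L=2
Step 1: N_G=3, N_X=0, N_F=1, L=4
Step 2: N_G=7, N_X=0, N_F=5, L=12
Step 3: N_G=19, N_X=0, N_F=17, L=36
Step 4: N_G=55, N_X=0, N_F=53, L=108
Step 5: N_G=163, N_X=0, N_F=161, L=324


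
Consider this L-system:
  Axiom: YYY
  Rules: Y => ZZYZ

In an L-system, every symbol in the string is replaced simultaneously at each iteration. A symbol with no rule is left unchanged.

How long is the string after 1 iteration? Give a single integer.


Step 0: length = 3
Step 1: length = 12

Answer: 12


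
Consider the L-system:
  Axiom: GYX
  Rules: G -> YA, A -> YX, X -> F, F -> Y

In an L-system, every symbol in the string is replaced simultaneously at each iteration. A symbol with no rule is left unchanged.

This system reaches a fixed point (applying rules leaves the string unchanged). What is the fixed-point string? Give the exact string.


Step 0: GYX
Step 1: YAYF
Step 2: YYXYY
Step 3: YYFYY
Step 4: YYYYY
Step 5: YYYYY  (unchanged — fixed point at step 4)

Answer: YYYYY


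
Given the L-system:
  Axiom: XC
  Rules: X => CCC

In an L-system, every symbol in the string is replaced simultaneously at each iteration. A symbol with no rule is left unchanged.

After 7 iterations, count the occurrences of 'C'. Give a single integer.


Step 0: XC  (1 'C')
Step 1: CCCC  (4 'C')
Step 2: CCCC  (4 'C')
Step 3: CCCC  (4 'C')
Step 4: CCCC  (4 'C')
Step 5: CCCC  (4 'C')
Step 6: CCCC  (4 'C')
Step 7: CCCC  (4 'C')

Answer: 4


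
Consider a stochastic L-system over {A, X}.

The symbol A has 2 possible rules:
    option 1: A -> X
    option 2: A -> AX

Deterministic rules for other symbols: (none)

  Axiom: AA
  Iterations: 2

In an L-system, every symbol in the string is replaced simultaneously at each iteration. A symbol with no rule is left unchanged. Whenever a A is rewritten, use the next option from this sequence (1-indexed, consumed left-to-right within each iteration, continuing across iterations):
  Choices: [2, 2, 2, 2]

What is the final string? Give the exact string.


Answer: AXXAXX

Derivation:
Step 0: AA
Step 1: AXAX  (used choices [2, 2])
Step 2: AXXAXX  (used choices [2, 2])


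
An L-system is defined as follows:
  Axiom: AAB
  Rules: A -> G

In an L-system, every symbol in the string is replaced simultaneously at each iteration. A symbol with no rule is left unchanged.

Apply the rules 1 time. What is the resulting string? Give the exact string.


Answer: GGB

Derivation:
Step 0: AAB
Step 1: GGB


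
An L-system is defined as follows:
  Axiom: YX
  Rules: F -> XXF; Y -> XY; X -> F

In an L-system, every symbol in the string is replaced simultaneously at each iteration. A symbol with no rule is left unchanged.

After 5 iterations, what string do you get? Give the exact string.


Answer: XXFXXFFFXXFFFXXFXXFFXYFFXXFFFXXFXXFXXFFFXXF

Derivation:
Step 0: YX
Step 1: XYF
Step 2: FXYXXF
Step 3: XXFFXYFFXXF
Step 4: FFXXFXXFFXYXXFXXFFFXXF
Step 5: XXFXXFFFXXFFFXXFXXFFXYFFXXFFFXXFXXFXXFFFXXF


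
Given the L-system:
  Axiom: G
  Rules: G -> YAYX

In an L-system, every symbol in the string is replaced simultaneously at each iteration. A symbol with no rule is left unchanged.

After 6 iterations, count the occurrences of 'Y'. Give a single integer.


Answer: 2

Derivation:
Step 0: G  (0 'Y')
Step 1: YAYX  (2 'Y')
Step 2: YAYX  (2 'Y')
Step 3: YAYX  (2 'Y')
Step 4: YAYX  (2 'Y')
Step 5: YAYX  (2 'Y')
Step 6: YAYX  (2 'Y')


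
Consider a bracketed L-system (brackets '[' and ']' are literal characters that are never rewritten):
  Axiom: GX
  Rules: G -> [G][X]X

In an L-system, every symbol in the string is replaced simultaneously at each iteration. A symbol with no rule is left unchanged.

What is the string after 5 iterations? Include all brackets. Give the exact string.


Step 0: GX
Step 1: [G][X]XX
Step 2: [[G][X]X][X]XX
Step 3: [[[G][X]X][X]X][X]XX
Step 4: [[[[G][X]X][X]X][X]X][X]XX
Step 5: [[[[[G][X]X][X]X][X]X][X]X][X]XX

Answer: [[[[[G][X]X][X]X][X]X][X]X][X]XX


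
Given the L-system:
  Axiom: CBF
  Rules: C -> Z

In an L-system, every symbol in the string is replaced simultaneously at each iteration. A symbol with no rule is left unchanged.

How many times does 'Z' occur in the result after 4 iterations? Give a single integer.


Answer: 1

Derivation:
Step 0: CBF  (0 'Z')
Step 1: ZBF  (1 'Z')
Step 2: ZBF  (1 'Z')
Step 3: ZBF  (1 'Z')
Step 4: ZBF  (1 'Z')


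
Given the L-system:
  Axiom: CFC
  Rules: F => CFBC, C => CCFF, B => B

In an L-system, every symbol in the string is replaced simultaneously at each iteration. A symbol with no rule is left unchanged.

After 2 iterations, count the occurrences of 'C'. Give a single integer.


Answer: 22

Derivation:
Step 0: CFC  (2 'C')
Step 1: CCFFCFBCCCFF  (6 'C')
Step 2: CCFFCCFFCFBCCFBCCCFFCFBCBCCFFCCFFCCFFCFBCCFBC  (22 'C')


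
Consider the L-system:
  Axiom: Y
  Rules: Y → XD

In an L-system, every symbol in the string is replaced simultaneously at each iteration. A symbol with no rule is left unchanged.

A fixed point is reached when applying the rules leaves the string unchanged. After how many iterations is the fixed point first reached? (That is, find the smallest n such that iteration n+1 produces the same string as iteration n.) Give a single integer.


Answer: 1

Derivation:
Step 0: Y
Step 1: XD
Step 2: XD  (unchanged — fixed point at step 1)


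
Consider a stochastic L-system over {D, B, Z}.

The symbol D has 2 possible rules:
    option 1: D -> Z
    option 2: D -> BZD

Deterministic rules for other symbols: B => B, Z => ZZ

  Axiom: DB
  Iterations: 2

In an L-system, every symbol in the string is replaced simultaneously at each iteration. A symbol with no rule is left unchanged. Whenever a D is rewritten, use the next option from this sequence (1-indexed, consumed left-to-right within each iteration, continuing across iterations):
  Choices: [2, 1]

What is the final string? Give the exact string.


Answer: BZZZB

Derivation:
Step 0: DB
Step 1: BZDB  (used choices [2])
Step 2: BZZZB  (used choices [1])


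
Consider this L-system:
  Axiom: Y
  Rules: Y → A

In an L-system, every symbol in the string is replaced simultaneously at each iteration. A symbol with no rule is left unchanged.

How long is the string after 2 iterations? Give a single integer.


Step 0: length = 1
Step 1: length = 1
Step 2: length = 1

Answer: 1


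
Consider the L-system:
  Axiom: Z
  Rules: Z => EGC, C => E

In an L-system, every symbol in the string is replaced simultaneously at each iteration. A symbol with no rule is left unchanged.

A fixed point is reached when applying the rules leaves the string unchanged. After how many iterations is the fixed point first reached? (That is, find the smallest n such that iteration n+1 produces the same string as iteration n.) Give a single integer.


Answer: 2

Derivation:
Step 0: Z
Step 1: EGC
Step 2: EGE
Step 3: EGE  (unchanged — fixed point at step 2)


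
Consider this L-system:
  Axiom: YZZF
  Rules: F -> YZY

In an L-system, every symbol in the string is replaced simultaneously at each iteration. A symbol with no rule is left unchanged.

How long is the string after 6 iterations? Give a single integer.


Answer: 6

Derivation:
Step 0: length = 4
Step 1: length = 6
Step 2: length = 6
Step 3: length = 6
Step 4: length = 6
Step 5: length = 6
Step 6: length = 6


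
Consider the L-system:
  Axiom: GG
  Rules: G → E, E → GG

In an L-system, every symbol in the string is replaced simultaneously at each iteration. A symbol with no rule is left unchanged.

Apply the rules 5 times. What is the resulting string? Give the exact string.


Answer: EEEEEEEE

Derivation:
Step 0: GG
Step 1: EE
Step 2: GGGG
Step 3: EEEE
Step 4: GGGGGGGG
Step 5: EEEEEEEE


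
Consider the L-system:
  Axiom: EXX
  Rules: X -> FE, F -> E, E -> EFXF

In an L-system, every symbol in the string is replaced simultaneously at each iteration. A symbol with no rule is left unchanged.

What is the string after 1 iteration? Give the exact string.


Step 0: EXX
Step 1: EFXFFEFE

Answer: EFXFFEFE


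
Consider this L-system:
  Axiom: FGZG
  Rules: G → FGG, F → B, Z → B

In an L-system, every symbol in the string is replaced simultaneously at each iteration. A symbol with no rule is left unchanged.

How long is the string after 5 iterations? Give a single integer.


Step 0: length = 4
Step 1: length = 8
Step 2: length = 16
Step 3: length = 32
Step 4: length = 64
Step 5: length = 128

Answer: 128


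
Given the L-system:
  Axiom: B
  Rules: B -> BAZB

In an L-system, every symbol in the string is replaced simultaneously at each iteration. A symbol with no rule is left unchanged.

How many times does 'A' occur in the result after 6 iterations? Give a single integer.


Answer: 63

Derivation:
Step 0: B  (0 'A')
Step 1: BAZB  (1 'A')
Step 2: BAZBAZBAZB  (3 'A')
Step 3: BAZBAZBAZBAZBAZBAZBAZB  (7 'A')
Step 4: BAZBAZBAZBAZBAZBAZBAZBAZBAZBAZBAZBAZBAZBAZBAZB  (15 'A')
Step 5: BAZBAZBAZBAZBAZBAZBAZBAZBAZBAZBAZBAZBAZBAZBAZBAZBAZBAZBAZBAZBAZBAZBAZBAZBAZBAZBAZBAZBAZBAZBAZB  (31 'A')
Step 6: BAZBAZBAZBAZBAZBAZBAZBAZBAZBAZBAZBAZBAZBAZBAZBAZBAZBAZBAZBAZBAZBAZBAZBAZBAZBAZBAZBAZBAZBAZBAZBAZBAZBAZBAZBAZBAZBAZBAZBAZBAZBAZBAZBAZBAZBAZBAZBAZBAZBAZBAZBAZBAZBAZBAZBAZBAZBAZBAZBAZBAZBAZBAZB  (63 'A')


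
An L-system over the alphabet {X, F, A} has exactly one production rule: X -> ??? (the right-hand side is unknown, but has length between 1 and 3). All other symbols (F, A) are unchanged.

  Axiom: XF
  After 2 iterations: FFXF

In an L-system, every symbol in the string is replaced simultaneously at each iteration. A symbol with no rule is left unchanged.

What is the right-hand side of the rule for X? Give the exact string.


Trying X -> FX:
  Step 0: XF
  Step 1: FXF
  Step 2: FFXF
Matches the given result.

Answer: FX


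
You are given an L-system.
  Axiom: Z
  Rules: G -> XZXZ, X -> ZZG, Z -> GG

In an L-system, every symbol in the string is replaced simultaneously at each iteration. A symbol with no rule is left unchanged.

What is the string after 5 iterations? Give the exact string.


Step 0: Z
Step 1: GG
Step 2: XZXZXZXZ
Step 3: ZZGGGZZGGGZZGGGZZGGG
Step 4: GGGGXZXZXZXZXZXZGGGGXZXZXZXZXZXZGGGGXZXZXZXZXZXZGGGGXZXZXZXZXZXZ
Step 5: XZXZXZXZXZXZXZXZZZGGGZZGGGZZGGGZZGGGZZGGGZZGGGXZXZXZXZXZXZXZXZZZGGGZZGGGZZGGGZZGGGZZGGGZZGGGXZXZXZXZXZXZXZXZZZGGGZZGGGZZGGGZZGGGZZGGGZZGGGXZXZXZXZXZXZXZXZZZGGGZZGGGZZGGGZZGGGZZGGGZZGGG

Answer: XZXZXZXZXZXZXZXZZZGGGZZGGGZZGGGZZGGGZZGGGZZGGGXZXZXZXZXZXZXZXZZZGGGZZGGGZZGGGZZGGGZZGGGZZGGGXZXZXZXZXZXZXZXZZZGGGZZGGGZZGGGZZGGGZZGGGZZGGGXZXZXZXZXZXZXZXZZZGGGZZGGGZZGGGZZGGGZZGGGZZGGG


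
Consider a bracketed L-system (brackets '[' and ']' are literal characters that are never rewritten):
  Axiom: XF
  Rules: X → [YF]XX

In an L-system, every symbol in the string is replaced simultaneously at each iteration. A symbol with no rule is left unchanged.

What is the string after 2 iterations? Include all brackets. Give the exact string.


Step 0: XF
Step 1: [YF]XXF
Step 2: [YF][YF]XX[YF]XXF

Answer: [YF][YF]XX[YF]XXF


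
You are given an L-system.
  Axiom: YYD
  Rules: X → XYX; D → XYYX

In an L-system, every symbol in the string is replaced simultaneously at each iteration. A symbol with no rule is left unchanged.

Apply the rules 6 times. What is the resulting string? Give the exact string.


Step 0: YYD
Step 1: YYXYYX
Step 2: YYXYXYYXYX
Step 3: YYXYXYXYXYYXYXYXYX
Step 4: YYXYXYXYXYXYXYXYXYYXYXYXYXYXYXYXYX
Step 5: YYXYXYXYXYXYXYXYXYXYXYXYXYXYXYXYXYYXYXYXYXYXYXYXYXYXYXYXYXYXYXYXYX
Step 6: YYXYXYXYXYXYXYXYXYXYXYXYXYXYXYXYXYXYXYXYXYXYXYXYXYXYXYXYXYXYXYXYXYYXYXYXYXYXYXYXYXYXYXYXYXYXYXYXYXYXYXYXYXYXYXYXYXYXYXYXYXYXYXYXYX

Answer: YYXYXYXYXYXYXYXYXYXYXYXYXYXYXYXYXYXYXYXYXYXYXYXYXYXYXYXYXYXYXYXYXYYXYXYXYXYXYXYXYXYXYXYXYXYXYXYXYXYXYXYXYXYXYXYXYXYXYXYXYXYXYXYXYX


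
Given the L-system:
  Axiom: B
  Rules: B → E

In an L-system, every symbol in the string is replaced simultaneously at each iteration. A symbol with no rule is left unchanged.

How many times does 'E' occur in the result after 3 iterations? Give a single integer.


Step 0: B  (0 'E')
Step 1: E  (1 'E')
Step 2: E  (1 'E')
Step 3: E  (1 'E')

Answer: 1


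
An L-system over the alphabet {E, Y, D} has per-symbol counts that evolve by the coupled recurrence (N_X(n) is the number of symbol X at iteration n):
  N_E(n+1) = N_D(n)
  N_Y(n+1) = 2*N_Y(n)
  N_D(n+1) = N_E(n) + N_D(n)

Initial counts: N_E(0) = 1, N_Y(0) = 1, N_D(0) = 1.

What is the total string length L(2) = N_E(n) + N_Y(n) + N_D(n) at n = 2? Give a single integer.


Answer: 9

Derivation:
Step 0: N_E=1, N_Y=1, N_D=1, L=3
Step 1: N_E=1, N_Y=2, N_D=2, L=5
Step 2: N_E=2, N_Y=4, N_D=3, L=9


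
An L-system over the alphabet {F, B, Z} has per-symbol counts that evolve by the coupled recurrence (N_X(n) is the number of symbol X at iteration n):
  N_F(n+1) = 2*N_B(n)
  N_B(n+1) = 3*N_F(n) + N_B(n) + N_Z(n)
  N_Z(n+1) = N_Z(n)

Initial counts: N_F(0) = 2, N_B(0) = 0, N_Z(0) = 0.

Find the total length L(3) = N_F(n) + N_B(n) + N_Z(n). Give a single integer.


Step 0: N_F=2, N_B=0, N_Z=0, L=2
Step 1: N_F=0, N_B=6, N_Z=0, L=6
Step 2: N_F=12, N_B=6, N_Z=0, L=18
Step 3: N_F=12, N_B=42, N_Z=0, L=54

Answer: 54


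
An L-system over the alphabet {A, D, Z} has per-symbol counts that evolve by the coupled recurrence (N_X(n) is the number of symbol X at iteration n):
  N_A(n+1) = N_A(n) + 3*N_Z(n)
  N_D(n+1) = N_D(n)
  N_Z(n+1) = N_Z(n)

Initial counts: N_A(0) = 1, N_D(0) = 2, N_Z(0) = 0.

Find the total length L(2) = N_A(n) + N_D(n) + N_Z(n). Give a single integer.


Step 0: N_A=1, N_D=2, N_Z=0, L=3
Step 1: N_A=1, N_D=2, N_Z=0, L=3
Step 2: N_A=1, N_D=2, N_Z=0, L=3

Answer: 3


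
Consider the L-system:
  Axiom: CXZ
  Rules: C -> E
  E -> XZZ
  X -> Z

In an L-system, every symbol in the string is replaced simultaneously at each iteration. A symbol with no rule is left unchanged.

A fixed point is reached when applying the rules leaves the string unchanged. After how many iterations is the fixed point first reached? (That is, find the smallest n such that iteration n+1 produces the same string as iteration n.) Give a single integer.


Answer: 3

Derivation:
Step 0: CXZ
Step 1: EZZ
Step 2: XZZZZ
Step 3: ZZZZZ
Step 4: ZZZZZ  (unchanged — fixed point at step 3)


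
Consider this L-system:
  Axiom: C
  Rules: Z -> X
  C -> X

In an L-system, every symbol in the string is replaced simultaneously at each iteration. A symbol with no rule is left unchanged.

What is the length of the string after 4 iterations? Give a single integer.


Step 0: length = 1
Step 1: length = 1
Step 2: length = 1
Step 3: length = 1
Step 4: length = 1

Answer: 1


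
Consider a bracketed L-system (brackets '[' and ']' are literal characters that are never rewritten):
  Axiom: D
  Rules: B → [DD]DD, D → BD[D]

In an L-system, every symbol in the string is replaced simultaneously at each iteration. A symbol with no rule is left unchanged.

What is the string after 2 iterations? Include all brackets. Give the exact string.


Step 0: D
Step 1: BD[D]
Step 2: [DD]DDBD[D][BD[D]]

Answer: [DD]DDBD[D][BD[D]]


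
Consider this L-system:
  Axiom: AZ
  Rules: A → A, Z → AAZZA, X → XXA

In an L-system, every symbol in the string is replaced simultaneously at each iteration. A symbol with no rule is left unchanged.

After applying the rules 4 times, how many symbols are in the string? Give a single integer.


Answer: 62

Derivation:
Step 0: length = 2
Step 1: length = 6
Step 2: length = 14
Step 3: length = 30
Step 4: length = 62


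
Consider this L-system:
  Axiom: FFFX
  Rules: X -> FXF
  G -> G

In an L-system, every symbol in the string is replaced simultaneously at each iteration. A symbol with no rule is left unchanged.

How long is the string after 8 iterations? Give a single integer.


Step 0: length = 4
Step 1: length = 6
Step 2: length = 8
Step 3: length = 10
Step 4: length = 12
Step 5: length = 14
Step 6: length = 16
Step 7: length = 18
Step 8: length = 20

Answer: 20


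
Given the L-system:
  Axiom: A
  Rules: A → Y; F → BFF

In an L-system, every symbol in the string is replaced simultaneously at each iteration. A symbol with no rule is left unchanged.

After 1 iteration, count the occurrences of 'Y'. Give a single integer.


Answer: 1

Derivation:
Step 0: A  (0 'Y')
Step 1: Y  (1 'Y')


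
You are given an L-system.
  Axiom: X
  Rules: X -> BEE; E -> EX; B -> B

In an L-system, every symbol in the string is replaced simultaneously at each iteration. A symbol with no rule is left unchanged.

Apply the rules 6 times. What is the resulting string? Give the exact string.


Answer: BEXBEEBEXEXBEXBEEEXBEEBEXBEEBEXEXEXBEEBEXEXEXBEEBEXEXBEXBEEEXBEEBEXBEEBEXEXEXBEEBEXEX

Derivation:
Step 0: X
Step 1: BEE
Step 2: BEXEX
Step 3: BEXBEEEXBEE
Step 4: BEXBEEBEXEXEXBEEBEXEX
Step 5: BEXBEEBEXEXBEXBEEEXBEEEXBEEBEXEXBEXBEEEXBEE
Step 6: BEXBEEBEXEXBEXBEEEXBEEBEXBEEBEXEXEXBEEBEXEXEXBEEBEXEXBEXBEEEXBEEBEXBEEBEXEXEXBEEBEXEX


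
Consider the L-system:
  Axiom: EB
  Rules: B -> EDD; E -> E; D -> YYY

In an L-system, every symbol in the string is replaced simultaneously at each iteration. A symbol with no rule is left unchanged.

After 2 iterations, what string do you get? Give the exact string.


Step 0: EB
Step 1: EEDD
Step 2: EEYYYYYY

Answer: EEYYYYYY


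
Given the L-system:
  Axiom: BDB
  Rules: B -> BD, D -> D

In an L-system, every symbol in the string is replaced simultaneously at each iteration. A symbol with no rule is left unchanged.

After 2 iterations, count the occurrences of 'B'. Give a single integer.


Answer: 2

Derivation:
Step 0: BDB  (2 'B')
Step 1: BDDBD  (2 'B')
Step 2: BDDDBDD  (2 'B')


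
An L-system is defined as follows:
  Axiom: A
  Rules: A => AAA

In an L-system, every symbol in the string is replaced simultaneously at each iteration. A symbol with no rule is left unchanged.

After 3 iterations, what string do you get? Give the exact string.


Step 0: A
Step 1: AAA
Step 2: AAAAAAAAA
Step 3: AAAAAAAAAAAAAAAAAAAAAAAAAAA

Answer: AAAAAAAAAAAAAAAAAAAAAAAAAAA


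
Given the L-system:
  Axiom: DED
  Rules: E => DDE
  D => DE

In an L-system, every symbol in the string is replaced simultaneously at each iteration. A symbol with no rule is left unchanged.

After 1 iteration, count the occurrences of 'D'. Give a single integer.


Step 0: DED  (2 'D')
Step 1: DEDDEDE  (4 'D')

Answer: 4


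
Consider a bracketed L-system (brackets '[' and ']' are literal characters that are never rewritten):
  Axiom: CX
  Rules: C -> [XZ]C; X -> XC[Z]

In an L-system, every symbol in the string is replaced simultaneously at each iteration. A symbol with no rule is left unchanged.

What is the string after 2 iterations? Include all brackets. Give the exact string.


Step 0: CX
Step 1: [XZ]CXC[Z]
Step 2: [XC[Z]Z][XZ]CXC[Z][XZ]C[Z]

Answer: [XC[Z]Z][XZ]CXC[Z][XZ]C[Z]


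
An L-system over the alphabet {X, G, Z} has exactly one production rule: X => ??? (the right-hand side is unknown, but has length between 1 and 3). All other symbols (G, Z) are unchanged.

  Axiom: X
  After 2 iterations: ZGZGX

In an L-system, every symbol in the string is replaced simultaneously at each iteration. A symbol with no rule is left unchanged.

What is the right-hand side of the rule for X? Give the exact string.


Trying X => ZGX:
  Step 0: X
  Step 1: ZGX
  Step 2: ZGZGX
Matches the given result.

Answer: ZGX


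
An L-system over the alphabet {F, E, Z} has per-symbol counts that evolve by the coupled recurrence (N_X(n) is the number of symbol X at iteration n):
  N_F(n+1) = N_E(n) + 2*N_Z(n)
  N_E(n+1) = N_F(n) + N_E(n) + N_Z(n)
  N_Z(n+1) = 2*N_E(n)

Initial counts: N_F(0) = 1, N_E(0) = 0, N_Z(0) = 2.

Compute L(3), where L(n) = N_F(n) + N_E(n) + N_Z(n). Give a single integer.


Step 0: N_F=1, N_E=0, N_Z=2, L=3
Step 1: N_F=4, N_E=3, N_Z=0, L=7
Step 2: N_F=3, N_E=7, N_Z=6, L=16
Step 3: N_F=19, N_E=16, N_Z=14, L=49

Answer: 49


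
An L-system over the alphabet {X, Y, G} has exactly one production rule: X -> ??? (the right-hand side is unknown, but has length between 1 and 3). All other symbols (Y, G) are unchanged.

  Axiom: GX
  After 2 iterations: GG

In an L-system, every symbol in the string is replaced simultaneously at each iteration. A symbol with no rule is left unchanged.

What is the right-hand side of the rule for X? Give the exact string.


Trying X -> G:
  Step 0: GX
  Step 1: GG
  Step 2: GG
Matches the given result.

Answer: G


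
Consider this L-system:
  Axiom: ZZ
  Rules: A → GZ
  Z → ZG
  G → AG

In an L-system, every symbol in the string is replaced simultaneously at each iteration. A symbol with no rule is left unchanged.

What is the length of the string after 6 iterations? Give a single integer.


Answer: 128

Derivation:
Step 0: length = 2
Step 1: length = 4
Step 2: length = 8
Step 3: length = 16
Step 4: length = 32
Step 5: length = 64
Step 6: length = 128


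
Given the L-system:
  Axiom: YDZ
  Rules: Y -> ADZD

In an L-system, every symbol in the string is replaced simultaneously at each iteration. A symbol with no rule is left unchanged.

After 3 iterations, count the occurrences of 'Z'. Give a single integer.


Answer: 2

Derivation:
Step 0: YDZ  (1 'Z')
Step 1: ADZDDZ  (2 'Z')
Step 2: ADZDDZ  (2 'Z')
Step 3: ADZDDZ  (2 'Z')


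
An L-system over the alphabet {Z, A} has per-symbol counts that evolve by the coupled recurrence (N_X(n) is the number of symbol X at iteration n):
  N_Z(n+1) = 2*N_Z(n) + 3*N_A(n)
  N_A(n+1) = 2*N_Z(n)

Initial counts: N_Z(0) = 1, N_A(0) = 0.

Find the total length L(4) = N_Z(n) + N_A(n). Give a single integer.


Step 0: N_Z=1, N_A=0, L=1
Step 1: N_Z=2, N_A=2, L=4
Step 2: N_Z=10, N_A=4, L=14
Step 3: N_Z=32, N_A=20, L=52
Step 4: N_Z=124, N_A=64, L=188

Answer: 188


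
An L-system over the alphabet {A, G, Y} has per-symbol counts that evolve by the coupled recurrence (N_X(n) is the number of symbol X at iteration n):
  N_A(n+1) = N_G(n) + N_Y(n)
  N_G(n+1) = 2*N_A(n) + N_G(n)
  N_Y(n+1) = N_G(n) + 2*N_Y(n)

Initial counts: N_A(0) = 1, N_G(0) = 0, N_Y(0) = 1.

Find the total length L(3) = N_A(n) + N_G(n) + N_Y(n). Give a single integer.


Answer: 38

Derivation:
Step 0: N_A=1, N_G=0, N_Y=1, L=2
Step 1: N_A=1, N_G=2, N_Y=2, L=5
Step 2: N_A=4, N_G=4, N_Y=6, L=14
Step 3: N_A=10, N_G=12, N_Y=16, L=38


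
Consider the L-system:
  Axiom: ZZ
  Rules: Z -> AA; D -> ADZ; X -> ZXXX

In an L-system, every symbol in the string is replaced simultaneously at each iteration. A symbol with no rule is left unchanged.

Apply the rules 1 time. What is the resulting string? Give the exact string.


Step 0: ZZ
Step 1: AAAA

Answer: AAAA


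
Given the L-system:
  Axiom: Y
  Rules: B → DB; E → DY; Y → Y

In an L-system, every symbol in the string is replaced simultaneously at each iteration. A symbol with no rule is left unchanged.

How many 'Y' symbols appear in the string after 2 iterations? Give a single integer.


Answer: 1

Derivation:
Step 0: Y  (1 'Y')
Step 1: Y  (1 'Y')
Step 2: Y  (1 'Y')


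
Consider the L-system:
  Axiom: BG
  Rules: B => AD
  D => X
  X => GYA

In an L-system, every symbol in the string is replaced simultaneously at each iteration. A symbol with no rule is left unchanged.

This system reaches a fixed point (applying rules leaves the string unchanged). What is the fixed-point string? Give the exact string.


Step 0: BG
Step 1: ADG
Step 2: AXG
Step 3: AGYAG
Step 4: AGYAG  (unchanged — fixed point at step 3)

Answer: AGYAG


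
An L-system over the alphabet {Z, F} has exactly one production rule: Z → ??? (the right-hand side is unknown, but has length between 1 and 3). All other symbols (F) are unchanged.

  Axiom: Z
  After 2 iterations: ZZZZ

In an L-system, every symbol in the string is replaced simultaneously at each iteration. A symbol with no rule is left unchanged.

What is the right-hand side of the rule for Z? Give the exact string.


Answer: ZZ

Derivation:
Trying Z → ZZ:
  Step 0: Z
  Step 1: ZZ
  Step 2: ZZZZ
Matches the given result.


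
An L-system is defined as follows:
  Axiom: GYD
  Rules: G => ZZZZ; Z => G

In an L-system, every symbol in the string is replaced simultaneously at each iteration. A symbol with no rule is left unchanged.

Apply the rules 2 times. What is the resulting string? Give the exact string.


Step 0: GYD
Step 1: ZZZZYD
Step 2: GGGGYD

Answer: GGGGYD


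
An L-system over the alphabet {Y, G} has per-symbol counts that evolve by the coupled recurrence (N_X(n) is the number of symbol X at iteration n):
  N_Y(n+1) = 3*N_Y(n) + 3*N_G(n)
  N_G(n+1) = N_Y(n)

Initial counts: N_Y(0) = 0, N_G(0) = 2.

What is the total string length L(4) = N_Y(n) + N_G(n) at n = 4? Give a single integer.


Answer: 342

Derivation:
Step 0: N_Y=0, N_G=2, L=2
Step 1: N_Y=6, N_G=0, L=6
Step 2: N_Y=18, N_G=6, L=24
Step 3: N_Y=72, N_G=18, L=90
Step 4: N_Y=270, N_G=72, L=342


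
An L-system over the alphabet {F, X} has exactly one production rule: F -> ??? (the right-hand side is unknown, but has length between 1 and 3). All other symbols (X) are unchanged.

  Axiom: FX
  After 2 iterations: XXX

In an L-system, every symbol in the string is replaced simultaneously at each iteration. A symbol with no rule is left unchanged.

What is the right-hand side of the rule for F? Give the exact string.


Answer: XX

Derivation:
Trying F -> XX:
  Step 0: FX
  Step 1: XXX
  Step 2: XXX
Matches the given result.


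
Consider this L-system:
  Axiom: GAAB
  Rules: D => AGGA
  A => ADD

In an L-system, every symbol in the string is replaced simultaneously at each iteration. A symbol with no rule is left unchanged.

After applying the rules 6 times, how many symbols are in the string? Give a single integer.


Answer: 984

Derivation:
Step 0: length = 4
Step 1: length = 8
Step 2: length = 24
Step 3: length = 56
Step 4: length = 152
Step 5: length = 376
Step 6: length = 984


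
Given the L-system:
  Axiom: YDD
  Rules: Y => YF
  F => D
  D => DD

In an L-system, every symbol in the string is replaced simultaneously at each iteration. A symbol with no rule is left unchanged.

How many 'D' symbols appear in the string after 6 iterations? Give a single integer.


Step 0: YDD  (2 'D')
Step 1: YFDDDD  (4 'D')
Step 2: YFDDDDDDDDD  (9 'D')
Step 3: YFDDDDDDDDDDDDDDDDDDD  (19 'D')
Step 4: YFDDDDDDDDDDDDDDDDDDDDDDDDDDDDDDDDDDDDDDD  (39 'D')
Step 5: YFDDDDDDDDDDDDDDDDDDDDDDDDDDDDDDDDDDDDDDDDDDDDDDDDDDDDDDDDDDDDDDDDDDDDDDDDDDDDDDD  (79 'D')
Step 6: YFDDDDDDDDDDDDDDDDDDDDDDDDDDDDDDDDDDDDDDDDDDDDDDDDDDDDDDDDDDDDDDDDDDDDDDDDDDDDDDDDDDDDDDDDDDDDDDDDDDDDDDDDDDDDDDDDDDDDDDDDDDDDDDDDDDDDDDDDDDDDDDDDDDDDDDDDDDDDDDD  (159 'D')

Answer: 159


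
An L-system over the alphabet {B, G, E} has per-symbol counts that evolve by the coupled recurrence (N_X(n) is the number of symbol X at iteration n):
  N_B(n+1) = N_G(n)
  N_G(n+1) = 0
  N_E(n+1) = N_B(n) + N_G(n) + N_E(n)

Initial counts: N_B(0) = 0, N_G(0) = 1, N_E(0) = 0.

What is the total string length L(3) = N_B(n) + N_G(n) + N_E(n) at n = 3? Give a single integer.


Step 0: N_B=0, N_G=1, N_E=0, L=1
Step 1: N_B=1, N_G=0, N_E=1, L=2
Step 2: N_B=0, N_G=0, N_E=2, L=2
Step 3: N_B=0, N_G=0, N_E=2, L=2

Answer: 2


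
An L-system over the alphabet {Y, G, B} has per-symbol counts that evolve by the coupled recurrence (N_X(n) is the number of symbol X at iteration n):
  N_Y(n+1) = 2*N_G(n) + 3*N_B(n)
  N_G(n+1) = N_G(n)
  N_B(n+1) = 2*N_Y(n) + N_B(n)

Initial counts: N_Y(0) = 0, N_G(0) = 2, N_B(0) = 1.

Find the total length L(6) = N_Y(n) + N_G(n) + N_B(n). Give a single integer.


Step 0: N_Y=0, N_G=2, N_B=1, L=3
Step 1: N_Y=7, N_G=2, N_B=1, L=10
Step 2: N_Y=7, N_G=2, N_B=15, L=24
Step 3: N_Y=49, N_G=2, N_B=29, L=80
Step 4: N_Y=91, N_G=2, N_B=127, L=220
Step 5: N_Y=385, N_G=2, N_B=309, L=696
Step 6: N_Y=931, N_G=2, N_B=1079, L=2012

Answer: 2012


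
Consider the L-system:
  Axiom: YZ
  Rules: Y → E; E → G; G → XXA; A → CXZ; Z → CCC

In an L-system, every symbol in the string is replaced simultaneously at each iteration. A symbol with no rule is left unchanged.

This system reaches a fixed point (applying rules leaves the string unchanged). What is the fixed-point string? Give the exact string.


Step 0: YZ
Step 1: ECCC
Step 2: GCCC
Step 3: XXACCC
Step 4: XXCXZCCC
Step 5: XXCXCCCCCC
Step 6: XXCXCCCCCC  (unchanged — fixed point at step 5)

Answer: XXCXCCCCCC


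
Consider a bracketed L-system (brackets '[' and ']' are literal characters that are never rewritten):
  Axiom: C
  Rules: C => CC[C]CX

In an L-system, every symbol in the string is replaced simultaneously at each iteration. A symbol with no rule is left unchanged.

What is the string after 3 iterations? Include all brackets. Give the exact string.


Step 0: C
Step 1: CC[C]CX
Step 2: CC[C]CXCC[C]CX[CC[C]CX]CC[C]CXX
Step 3: CC[C]CXCC[C]CX[CC[C]CX]CC[C]CXXCC[C]CXCC[C]CX[CC[C]CX]CC[C]CXX[CC[C]CXCC[C]CX[CC[C]CX]CC[C]CXX]CC[C]CXCC[C]CX[CC[C]CX]CC[C]CXXX

Answer: CC[C]CXCC[C]CX[CC[C]CX]CC[C]CXXCC[C]CXCC[C]CX[CC[C]CX]CC[C]CXX[CC[C]CXCC[C]CX[CC[C]CX]CC[C]CXX]CC[C]CXCC[C]CX[CC[C]CX]CC[C]CXXX


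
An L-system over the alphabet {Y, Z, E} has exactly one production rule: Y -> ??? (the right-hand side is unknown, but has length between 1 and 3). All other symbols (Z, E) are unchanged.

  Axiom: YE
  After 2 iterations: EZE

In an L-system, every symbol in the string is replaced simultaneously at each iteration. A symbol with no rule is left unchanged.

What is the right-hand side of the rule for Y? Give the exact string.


Trying Y -> EZ:
  Step 0: YE
  Step 1: EZE
  Step 2: EZE
Matches the given result.

Answer: EZ


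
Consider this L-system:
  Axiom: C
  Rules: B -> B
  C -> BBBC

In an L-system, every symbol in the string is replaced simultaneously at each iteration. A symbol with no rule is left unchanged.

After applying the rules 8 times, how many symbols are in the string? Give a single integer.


Step 0: length = 1
Step 1: length = 4
Step 2: length = 7
Step 3: length = 10
Step 4: length = 13
Step 5: length = 16
Step 6: length = 19
Step 7: length = 22
Step 8: length = 25

Answer: 25


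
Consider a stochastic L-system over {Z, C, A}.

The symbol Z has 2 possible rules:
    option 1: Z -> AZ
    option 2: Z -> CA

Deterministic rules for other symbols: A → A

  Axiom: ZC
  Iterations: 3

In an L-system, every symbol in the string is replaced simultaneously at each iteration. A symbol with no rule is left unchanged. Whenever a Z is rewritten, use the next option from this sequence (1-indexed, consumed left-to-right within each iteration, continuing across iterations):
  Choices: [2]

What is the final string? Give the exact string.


Answer: CAC

Derivation:
Step 0: ZC
Step 1: CAC  (used choices [2])
Step 2: CAC  (used choices [])
Step 3: CAC  (used choices [])


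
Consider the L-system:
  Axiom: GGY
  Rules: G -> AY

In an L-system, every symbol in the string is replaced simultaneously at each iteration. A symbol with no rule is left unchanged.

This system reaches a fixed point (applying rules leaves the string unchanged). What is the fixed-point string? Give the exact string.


Step 0: GGY
Step 1: AYAYY
Step 2: AYAYY  (unchanged — fixed point at step 1)

Answer: AYAYY


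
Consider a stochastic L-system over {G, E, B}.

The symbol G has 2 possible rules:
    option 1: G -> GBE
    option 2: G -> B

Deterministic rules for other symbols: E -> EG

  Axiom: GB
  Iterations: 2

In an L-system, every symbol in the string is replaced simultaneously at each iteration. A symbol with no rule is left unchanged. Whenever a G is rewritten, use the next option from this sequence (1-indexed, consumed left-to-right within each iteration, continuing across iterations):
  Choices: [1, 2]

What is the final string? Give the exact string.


Answer: BBEGB

Derivation:
Step 0: GB
Step 1: GBEB  (used choices [1])
Step 2: BBEGB  (used choices [2])


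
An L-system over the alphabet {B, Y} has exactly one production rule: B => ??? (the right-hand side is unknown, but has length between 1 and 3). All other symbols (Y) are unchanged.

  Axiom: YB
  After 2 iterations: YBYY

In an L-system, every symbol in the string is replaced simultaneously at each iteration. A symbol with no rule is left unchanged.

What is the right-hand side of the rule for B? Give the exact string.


Answer: BY

Derivation:
Trying B => BY:
  Step 0: YB
  Step 1: YBY
  Step 2: YBYY
Matches the given result.


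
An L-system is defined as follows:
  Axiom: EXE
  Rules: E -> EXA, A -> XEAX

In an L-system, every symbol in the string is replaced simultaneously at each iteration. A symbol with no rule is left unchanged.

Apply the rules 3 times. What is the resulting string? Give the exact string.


Answer: EXAXXEAXXXEXAXEAXXXEXAXXEAXXXEXAXEAXX

Derivation:
Step 0: EXE
Step 1: EXAXEXA
Step 2: EXAXXEAXXEXAXXEAX
Step 3: EXAXXEAXXXEXAXEAXXXEXAXXEAXXXEXAXEAXX


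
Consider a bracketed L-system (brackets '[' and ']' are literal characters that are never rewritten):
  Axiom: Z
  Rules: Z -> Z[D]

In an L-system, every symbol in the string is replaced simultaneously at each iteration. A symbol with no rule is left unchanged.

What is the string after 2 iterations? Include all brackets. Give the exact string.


Answer: Z[D][D]

Derivation:
Step 0: Z
Step 1: Z[D]
Step 2: Z[D][D]


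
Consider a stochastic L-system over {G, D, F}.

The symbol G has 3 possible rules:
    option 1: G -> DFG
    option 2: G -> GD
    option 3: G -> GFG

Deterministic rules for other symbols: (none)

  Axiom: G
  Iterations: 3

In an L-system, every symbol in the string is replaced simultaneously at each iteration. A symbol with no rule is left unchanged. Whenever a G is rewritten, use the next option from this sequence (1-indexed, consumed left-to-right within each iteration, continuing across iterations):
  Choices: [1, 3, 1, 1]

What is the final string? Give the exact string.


Answer: DFDFGFDFG

Derivation:
Step 0: G
Step 1: DFG  (used choices [1])
Step 2: DFGFG  (used choices [3])
Step 3: DFDFGFDFG  (used choices [1, 1])


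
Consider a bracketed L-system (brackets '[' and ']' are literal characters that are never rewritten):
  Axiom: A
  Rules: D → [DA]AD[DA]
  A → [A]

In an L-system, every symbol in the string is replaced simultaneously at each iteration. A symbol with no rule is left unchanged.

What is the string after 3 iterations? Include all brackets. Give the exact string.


Answer: [[[A]]]

Derivation:
Step 0: A
Step 1: [A]
Step 2: [[A]]
Step 3: [[[A]]]


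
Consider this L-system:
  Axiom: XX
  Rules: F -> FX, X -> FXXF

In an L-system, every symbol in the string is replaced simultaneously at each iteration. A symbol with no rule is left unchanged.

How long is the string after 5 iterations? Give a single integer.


Step 0: length = 2
Step 1: length = 8
Step 2: length = 24
Step 3: length = 72
Step 4: length = 216
Step 5: length = 648

Answer: 648


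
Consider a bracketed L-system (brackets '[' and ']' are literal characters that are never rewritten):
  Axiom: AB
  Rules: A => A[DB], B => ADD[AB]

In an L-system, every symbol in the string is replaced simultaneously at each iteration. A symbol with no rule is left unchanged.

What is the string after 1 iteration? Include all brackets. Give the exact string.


Step 0: AB
Step 1: A[DB]ADD[AB]

Answer: A[DB]ADD[AB]


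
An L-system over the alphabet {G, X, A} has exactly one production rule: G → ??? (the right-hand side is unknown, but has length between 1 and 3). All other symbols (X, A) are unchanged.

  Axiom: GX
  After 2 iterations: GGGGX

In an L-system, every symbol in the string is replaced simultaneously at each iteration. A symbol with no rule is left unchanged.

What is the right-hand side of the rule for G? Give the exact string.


Trying G → GG:
  Step 0: GX
  Step 1: GGX
  Step 2: GGGGX
Matches the given result.

Answer: GG


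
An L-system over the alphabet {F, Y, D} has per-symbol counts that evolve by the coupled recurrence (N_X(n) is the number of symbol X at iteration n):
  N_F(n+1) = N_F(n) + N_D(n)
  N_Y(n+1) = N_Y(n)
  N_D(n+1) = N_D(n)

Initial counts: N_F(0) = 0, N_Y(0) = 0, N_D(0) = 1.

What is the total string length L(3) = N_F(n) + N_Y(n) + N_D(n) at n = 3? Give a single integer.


Answer: 4

Derivation:
Step 0: N_F=0, N_Y=0, N_D=1, L=1
Step 1: N_F=1, N_Y=0, N_D=1, L=2
Step 2: N_F=2, N_Y=0, N_D=1, L=3
Step 3: N_F=3, N_Y=0, N_D=1, L=4


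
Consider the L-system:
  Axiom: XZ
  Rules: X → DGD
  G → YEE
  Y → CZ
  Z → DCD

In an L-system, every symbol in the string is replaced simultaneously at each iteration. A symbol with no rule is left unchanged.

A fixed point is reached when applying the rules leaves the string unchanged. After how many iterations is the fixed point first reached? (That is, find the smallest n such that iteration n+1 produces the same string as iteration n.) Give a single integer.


Step 0: XZ
Step 1: DGDDCD
Step 2: DYEEDDCD
Step 3: DCZEEDDCD
Step 4: DCDCDEEDDCD
Step 5: DCDCDEEDDCD  (unchanged — fixed point at step 4)

Answer: 4


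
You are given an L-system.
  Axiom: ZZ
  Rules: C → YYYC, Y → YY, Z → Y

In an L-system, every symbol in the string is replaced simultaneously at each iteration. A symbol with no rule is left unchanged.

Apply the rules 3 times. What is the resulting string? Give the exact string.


Step 0: ZZ
Step 1: YY
Step 2: YYYY
Step 3: YYYYYYYY

Answer: YYYYYYYY


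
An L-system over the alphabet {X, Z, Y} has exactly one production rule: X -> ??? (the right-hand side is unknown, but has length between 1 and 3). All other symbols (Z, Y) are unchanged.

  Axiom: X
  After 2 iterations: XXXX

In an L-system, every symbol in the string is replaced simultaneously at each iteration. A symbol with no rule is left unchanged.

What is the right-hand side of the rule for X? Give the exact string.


Trying X -> XX:
  Step 0: X
  Step 1: XX
  Step 2: XXXX
Matches the given result.

Answer: XX


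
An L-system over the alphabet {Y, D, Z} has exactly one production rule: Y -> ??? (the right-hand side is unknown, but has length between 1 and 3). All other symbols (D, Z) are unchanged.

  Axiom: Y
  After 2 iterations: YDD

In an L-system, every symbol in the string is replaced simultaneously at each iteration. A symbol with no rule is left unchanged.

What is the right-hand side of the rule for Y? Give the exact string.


Trying Y -> YD:
  Step 0: Y
  Step 1: YD
  Step 2: YDD
Matches the given result.

Answer: YD
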